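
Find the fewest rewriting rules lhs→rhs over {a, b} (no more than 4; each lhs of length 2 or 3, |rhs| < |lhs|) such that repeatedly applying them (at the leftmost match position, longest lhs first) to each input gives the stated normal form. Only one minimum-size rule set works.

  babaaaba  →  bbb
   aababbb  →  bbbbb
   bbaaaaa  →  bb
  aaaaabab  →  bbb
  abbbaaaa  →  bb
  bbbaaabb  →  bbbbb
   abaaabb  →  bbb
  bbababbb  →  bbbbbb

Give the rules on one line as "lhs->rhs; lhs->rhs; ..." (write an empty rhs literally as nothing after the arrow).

  | babaaaba => bbaaaba => bbaaba => bbaba => bbba => bbb
  | aababbb => bbabbb => bbbbb
  | bbaaaaa => bbaaaa => bbaaa => bbaa => bba => bb
  | aaaaabab => baaabab => baabab => babab => bbab => bbb

aa->b; ab->; ba->b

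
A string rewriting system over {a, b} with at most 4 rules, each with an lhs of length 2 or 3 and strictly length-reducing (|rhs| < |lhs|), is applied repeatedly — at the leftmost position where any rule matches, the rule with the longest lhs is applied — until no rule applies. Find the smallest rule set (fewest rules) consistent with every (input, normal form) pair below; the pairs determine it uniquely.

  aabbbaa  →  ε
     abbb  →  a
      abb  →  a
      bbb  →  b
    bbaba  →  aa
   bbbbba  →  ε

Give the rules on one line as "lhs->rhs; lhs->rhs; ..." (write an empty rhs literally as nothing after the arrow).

  | aabbbaa => aabbaa => aabaa => aaaa => ba => ε
  | abbb => abb => ab => a
  | abb => ab => a
  | bbb => b

aaa->b; ab->a; ba->; bb->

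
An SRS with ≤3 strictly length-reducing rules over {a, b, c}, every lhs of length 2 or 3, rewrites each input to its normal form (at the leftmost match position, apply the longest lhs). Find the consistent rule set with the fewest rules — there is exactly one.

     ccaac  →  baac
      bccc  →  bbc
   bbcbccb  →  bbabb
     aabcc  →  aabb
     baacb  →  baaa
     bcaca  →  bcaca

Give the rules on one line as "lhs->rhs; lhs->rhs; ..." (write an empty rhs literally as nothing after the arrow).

cb->a; cc->b

  | ccaac => baac
  | bccc => bbc
  | bbcbccb => bbaccb => bbabb
  | aabcc => aabb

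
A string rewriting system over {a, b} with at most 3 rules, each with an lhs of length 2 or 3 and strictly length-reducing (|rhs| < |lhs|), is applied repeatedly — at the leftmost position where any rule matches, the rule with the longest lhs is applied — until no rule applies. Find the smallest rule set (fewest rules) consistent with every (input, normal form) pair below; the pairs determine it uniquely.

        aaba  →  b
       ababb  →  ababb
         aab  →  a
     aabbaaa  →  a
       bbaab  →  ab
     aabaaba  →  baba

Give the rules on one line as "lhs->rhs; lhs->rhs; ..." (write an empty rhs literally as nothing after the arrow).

  | aaba => aa => b
  | ababb
  | aab => a
  | aabbaaa => abaaa => abba => a

aa->b; aab->a; bba->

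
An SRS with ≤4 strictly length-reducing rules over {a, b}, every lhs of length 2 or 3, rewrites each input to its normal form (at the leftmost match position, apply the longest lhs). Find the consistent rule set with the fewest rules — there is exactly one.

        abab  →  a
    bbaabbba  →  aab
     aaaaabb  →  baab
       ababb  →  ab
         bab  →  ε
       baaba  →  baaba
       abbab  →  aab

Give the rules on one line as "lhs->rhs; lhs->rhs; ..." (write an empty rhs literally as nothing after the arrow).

aaa->b; bab->; bb->b; bba->ab

  | abab => a
  | bbaabbba => ababbba => abba => aab
  | aaaaabb => baabb => baab
  | ababb => ab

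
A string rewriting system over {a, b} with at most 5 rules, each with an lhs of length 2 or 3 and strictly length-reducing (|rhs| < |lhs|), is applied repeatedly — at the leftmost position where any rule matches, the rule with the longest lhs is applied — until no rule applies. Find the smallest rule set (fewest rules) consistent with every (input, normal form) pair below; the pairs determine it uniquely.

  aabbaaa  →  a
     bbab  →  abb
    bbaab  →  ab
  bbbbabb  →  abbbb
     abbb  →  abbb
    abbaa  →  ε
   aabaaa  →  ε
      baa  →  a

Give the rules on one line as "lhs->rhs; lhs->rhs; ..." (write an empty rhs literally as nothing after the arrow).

aa->; aab->a; ba->; bba->ab

  | aabbaaa => abaaa => aaa => a
  | bbab => abb
  | bbaab => abab => ab
  | bbbbabb => bbabbb => abbbb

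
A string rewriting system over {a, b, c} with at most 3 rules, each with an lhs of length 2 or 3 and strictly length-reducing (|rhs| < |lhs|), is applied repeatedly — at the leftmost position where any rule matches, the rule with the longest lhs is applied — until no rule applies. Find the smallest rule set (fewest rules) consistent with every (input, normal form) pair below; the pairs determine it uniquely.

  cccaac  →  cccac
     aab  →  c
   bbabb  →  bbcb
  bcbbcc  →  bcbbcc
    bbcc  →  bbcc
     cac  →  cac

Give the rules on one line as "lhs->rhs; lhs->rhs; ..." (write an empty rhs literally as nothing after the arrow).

aa->a; ab->c

  | cccaac => cccac
  | aab => ab => c
  | bbabb => bbcb
  | bcbbcc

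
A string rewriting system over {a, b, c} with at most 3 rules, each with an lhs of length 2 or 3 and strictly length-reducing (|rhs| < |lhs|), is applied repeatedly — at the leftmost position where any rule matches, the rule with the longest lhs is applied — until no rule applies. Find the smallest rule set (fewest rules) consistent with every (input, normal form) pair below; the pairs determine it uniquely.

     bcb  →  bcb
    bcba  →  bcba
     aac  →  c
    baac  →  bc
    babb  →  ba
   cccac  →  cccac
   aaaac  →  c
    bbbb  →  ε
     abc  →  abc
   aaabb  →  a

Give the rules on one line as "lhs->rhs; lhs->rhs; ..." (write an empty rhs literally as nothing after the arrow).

  | bcb
  | bcba
  | aac => c
  | baac => bc

aa->; bb->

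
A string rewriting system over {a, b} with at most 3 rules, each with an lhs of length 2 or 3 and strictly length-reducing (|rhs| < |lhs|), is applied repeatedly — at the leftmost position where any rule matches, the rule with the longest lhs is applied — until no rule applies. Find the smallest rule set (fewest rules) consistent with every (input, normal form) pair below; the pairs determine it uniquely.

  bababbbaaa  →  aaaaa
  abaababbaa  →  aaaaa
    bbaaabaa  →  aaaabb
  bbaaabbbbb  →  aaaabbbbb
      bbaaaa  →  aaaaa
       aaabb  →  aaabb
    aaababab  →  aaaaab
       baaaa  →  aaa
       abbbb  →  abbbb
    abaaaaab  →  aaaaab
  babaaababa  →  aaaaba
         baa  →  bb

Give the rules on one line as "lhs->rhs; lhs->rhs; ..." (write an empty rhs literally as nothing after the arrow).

baa->bb; bab->ab; bba->aa

  | bababbbaaa => ababbbaaa => aabbbaaa => aabaaaa => aabbaa => aaaaa
  | abaababbaa => abbbabbaa => abaabbaa => abbbbaa => abbaaa => aaaaa
  | bbaaabaa => aaaabaa => aaaabb
  | bbaaabbbbb => aaaabbbbb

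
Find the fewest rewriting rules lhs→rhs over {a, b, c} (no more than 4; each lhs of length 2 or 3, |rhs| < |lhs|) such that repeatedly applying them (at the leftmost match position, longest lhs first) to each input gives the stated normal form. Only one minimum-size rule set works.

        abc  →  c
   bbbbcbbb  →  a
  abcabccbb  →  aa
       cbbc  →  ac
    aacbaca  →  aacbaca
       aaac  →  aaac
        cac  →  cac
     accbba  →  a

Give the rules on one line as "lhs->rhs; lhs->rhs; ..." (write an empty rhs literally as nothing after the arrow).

ab->; bb->c; cc->a

  | abc => c
  | bbbbcbbb => cbbcbbb => cccbbb => acbbb => accb => aab => a
  | abcabccbb => cabccbb => cccbb => acbb => acc => aa
  | cbbc => ccc => ac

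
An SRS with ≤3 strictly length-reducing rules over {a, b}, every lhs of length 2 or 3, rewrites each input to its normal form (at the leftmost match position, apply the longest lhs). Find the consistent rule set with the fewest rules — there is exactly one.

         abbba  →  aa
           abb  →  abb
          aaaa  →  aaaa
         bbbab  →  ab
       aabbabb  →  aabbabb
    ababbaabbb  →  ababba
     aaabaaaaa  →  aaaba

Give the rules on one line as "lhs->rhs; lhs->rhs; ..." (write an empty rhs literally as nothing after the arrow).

baa->ba; bbb->

  | abbba => aa
  | abb
  | aaaa
  | bbbab => ab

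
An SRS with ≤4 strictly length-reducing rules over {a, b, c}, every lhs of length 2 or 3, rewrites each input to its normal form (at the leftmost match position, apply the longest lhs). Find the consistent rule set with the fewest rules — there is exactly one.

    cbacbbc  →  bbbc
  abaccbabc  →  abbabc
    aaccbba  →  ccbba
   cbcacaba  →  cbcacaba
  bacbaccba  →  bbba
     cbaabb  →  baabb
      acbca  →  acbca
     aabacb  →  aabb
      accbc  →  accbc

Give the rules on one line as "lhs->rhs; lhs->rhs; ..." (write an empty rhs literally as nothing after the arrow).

  | cbacbbc => bacbbc => bbbc
  | abaccbabc => abcbabc => abbabc
  | aaccbba => ccbba
  | cbcacaba

aac->c; bac->b; cba->ba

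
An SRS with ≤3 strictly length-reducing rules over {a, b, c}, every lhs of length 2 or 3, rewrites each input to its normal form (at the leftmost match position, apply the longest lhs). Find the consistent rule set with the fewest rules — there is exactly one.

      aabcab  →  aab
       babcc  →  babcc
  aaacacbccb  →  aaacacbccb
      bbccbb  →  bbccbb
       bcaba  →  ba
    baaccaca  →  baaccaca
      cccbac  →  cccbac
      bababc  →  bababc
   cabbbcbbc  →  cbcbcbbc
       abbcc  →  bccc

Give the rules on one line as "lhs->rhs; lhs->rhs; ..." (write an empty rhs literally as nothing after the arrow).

abb->bc; bca->

  | aabcab => aab
  | babcc
  | aaacacbccb
  | bbccbb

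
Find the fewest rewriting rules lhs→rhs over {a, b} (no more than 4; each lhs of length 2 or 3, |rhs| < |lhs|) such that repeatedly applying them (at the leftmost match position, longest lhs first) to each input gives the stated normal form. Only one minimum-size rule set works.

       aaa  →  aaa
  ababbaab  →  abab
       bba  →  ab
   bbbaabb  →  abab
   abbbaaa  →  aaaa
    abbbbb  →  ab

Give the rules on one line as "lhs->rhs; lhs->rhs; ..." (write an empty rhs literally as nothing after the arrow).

aab->aa; baa->; bb->b; bba->ab

  | aaa
  | ababbaab => abaabab => abab
  | bba => ab
  | bbbaabb => bbaabb => ababb => abab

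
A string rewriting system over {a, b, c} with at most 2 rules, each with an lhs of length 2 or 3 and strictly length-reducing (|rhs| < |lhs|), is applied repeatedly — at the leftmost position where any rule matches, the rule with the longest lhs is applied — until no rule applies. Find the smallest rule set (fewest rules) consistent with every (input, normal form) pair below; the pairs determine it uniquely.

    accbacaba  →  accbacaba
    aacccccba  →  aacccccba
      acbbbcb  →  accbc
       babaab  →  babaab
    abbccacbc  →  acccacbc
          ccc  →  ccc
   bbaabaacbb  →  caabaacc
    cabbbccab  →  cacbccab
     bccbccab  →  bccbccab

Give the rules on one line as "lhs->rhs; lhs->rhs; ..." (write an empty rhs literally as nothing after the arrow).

bb->c; bcb->bc

  | accbacaba
  | aacccccba
  | acbbbcb => accbcb => accbc
  | babaab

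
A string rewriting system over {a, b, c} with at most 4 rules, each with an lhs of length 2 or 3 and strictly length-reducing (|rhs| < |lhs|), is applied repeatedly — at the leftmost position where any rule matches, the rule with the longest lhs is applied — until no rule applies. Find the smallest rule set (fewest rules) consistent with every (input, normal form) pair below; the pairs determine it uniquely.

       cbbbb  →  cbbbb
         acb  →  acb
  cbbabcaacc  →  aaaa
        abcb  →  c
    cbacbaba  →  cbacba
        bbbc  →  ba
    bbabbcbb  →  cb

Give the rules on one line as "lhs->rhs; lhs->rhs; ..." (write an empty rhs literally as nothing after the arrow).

ab->c; bbc->a; ca->a; cc->a

  | cbbbb
  | acb
  | cbbabcaacc => cbbccaacc => cacaacc => acaacc => aaacc => aaaa
  | abcb => ccb => ab => c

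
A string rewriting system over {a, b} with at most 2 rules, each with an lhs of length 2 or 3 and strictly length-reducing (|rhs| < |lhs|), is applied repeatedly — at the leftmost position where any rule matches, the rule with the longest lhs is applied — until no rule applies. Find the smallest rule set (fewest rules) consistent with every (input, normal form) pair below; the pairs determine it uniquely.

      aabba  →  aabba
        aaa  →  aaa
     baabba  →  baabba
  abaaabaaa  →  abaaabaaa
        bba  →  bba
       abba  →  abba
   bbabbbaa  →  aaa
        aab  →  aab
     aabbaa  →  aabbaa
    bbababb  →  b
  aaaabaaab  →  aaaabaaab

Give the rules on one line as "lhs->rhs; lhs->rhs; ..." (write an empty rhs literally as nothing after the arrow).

  | aabba
  | aaa
  | baabba
  | abaaabaaa

bab->; bbb->a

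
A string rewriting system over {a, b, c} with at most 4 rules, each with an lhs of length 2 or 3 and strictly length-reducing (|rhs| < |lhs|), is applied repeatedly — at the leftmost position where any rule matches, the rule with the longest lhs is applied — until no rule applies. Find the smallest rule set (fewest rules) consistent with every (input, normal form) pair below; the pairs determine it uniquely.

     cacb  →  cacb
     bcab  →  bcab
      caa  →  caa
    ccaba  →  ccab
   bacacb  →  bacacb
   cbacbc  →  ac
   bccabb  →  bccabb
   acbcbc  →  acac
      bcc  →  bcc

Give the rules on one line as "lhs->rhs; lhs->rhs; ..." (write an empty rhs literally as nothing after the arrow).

  | cacb
  | bcab
  | caa
  | ccaba => ccab

aba->ab; bcb->a; cba->b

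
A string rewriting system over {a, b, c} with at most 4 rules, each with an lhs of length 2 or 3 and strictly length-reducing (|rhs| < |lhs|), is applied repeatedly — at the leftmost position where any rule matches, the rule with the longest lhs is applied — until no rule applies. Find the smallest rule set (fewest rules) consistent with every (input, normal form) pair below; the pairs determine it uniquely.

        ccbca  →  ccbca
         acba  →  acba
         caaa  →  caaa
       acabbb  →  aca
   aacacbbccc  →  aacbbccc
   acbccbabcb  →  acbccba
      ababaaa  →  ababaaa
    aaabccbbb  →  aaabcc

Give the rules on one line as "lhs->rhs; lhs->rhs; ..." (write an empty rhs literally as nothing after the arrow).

bbb->; bcb->; cac->c

  | ccbca
  | acba
  | caaa
  | acabbb => aca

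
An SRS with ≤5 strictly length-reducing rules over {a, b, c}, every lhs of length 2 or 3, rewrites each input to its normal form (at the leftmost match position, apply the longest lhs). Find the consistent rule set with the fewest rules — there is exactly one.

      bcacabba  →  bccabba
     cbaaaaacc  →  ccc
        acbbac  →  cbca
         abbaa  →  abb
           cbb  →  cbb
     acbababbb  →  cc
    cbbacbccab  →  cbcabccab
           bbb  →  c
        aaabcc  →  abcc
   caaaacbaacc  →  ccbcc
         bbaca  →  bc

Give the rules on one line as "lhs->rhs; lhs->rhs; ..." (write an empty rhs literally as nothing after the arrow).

  | bcacabba => bccabba
  | cbaaaaacc => cbaaacc => cbacc => ccac => ccc
  | acbbac => cbbac => cbca
  | abbaa => abb

aa->; ac->c; bac->ca; bbb->c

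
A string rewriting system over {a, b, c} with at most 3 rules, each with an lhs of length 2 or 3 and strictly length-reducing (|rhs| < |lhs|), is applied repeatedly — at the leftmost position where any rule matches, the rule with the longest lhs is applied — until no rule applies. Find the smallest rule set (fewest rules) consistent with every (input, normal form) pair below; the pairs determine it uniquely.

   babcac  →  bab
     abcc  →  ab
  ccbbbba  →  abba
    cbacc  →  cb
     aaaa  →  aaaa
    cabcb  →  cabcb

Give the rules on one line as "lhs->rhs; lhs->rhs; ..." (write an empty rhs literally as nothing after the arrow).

ac->c; bbb->ab; cc->

  | babcac => babcc => bab
  | abcc => ab
  | ccbbbba => bbbba => abba
  | cbacc => cbcc => cb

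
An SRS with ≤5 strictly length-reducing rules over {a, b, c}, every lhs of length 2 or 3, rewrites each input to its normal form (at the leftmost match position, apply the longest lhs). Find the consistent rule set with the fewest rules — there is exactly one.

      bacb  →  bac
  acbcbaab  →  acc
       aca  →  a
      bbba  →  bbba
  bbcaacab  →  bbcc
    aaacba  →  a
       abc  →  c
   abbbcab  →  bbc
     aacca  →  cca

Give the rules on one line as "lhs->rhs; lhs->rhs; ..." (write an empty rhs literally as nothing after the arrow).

aa->; ab->; aca->a; cb->c

  | bacb => bac
  | acbcbaab => accbaab => accaab => accb => acc
  | aca => a
  | bbba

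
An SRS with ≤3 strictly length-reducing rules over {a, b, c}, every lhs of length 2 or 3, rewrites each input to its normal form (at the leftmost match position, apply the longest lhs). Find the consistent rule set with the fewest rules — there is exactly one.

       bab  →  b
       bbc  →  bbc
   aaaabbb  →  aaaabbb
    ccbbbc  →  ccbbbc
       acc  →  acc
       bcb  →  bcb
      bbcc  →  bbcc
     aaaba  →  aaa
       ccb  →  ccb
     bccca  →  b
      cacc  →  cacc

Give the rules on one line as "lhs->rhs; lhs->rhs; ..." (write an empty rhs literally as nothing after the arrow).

  | bab => b
  | bbc
  | aaaabbb
  | ccbbbc

ba->; ccc->b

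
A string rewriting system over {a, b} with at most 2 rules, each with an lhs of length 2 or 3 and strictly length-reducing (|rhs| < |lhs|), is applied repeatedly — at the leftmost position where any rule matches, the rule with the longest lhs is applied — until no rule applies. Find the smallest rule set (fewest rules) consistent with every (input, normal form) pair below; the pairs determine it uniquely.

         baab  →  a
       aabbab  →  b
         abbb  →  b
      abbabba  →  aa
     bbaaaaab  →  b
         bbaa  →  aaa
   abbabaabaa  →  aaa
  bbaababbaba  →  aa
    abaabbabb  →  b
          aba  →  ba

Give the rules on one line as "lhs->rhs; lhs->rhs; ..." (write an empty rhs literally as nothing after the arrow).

ab->b; bb->a

  | baab => bab => bb => a
  | aabbab => abbab => bbab => aab => ab => b
  | abbb => bbb => ab => b
  | abbabba => bbabba => aabba => abba => bba => aa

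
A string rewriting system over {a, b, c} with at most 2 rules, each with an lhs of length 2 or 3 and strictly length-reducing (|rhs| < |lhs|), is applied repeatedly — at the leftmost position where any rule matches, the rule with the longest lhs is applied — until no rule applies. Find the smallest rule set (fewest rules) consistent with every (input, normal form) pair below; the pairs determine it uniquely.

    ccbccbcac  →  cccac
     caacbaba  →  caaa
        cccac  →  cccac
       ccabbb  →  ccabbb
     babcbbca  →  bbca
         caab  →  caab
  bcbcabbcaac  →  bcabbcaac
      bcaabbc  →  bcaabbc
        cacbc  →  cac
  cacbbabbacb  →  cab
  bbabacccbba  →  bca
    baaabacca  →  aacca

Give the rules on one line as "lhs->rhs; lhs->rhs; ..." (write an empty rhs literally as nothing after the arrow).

  | ccbccbcac => cccbcac => cccac
  | caacbaba => caaaba => caaa
  | cccac
  | ccabbb

ba->; cb->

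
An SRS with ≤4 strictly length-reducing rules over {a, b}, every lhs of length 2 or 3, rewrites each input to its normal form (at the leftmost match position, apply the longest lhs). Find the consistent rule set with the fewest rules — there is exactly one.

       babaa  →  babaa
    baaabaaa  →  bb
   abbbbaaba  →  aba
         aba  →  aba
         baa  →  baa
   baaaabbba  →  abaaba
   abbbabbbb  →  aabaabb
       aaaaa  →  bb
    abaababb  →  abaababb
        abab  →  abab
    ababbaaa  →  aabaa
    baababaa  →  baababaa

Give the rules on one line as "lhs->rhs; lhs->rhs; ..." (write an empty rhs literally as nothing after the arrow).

  | babaa
  | baaabaaa => bbbbaaa => abbaaa => aaaaa => bbaa => aaa => bb
  | abbbbaaba => aabbaaba => aaaaaba => bbaaba => aaaba => bbba => aba
  | aba

aaa->bb; bba->aa; bbb->ab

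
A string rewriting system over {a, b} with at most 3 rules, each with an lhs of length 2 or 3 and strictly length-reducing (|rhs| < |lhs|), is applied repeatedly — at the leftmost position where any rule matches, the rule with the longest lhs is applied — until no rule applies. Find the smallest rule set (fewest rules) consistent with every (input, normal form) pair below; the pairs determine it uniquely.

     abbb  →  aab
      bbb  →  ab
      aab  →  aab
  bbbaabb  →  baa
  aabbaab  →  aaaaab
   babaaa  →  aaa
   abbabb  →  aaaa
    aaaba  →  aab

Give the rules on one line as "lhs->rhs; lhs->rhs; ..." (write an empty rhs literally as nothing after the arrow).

  | abbb => aab
  | bbb => ab
  | aab
  | bbbaabb => abaabb => babb => baa

aba->b; bb->a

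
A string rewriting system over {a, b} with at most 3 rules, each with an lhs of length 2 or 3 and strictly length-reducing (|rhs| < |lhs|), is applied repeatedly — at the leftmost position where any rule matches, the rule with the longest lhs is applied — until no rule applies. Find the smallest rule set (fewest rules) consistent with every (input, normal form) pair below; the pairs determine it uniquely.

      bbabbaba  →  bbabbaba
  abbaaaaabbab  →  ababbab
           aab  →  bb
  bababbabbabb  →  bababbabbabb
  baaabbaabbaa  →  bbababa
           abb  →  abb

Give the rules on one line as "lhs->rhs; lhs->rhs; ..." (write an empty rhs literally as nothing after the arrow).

  | bbabbaba
  | abbaaaaabbab => abbbaaabbab => abaaaabbab => abbaabbab => abbbbbab => ababbab
  | aab => bb
  | bababbabbabb

aa->b; bbb->ba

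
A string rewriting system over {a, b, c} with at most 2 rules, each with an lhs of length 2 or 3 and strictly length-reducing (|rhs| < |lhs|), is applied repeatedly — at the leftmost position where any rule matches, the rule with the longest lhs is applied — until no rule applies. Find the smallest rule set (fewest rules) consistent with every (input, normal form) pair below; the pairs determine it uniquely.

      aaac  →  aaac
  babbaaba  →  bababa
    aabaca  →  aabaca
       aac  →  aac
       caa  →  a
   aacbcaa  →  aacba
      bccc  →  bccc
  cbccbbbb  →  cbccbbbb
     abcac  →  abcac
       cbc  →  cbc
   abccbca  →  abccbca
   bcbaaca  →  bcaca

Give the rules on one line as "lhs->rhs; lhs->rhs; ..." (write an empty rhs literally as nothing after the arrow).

  | aaac
  | babbaaba => bababa
  | aabaca
  | aac

baa->a; caa->a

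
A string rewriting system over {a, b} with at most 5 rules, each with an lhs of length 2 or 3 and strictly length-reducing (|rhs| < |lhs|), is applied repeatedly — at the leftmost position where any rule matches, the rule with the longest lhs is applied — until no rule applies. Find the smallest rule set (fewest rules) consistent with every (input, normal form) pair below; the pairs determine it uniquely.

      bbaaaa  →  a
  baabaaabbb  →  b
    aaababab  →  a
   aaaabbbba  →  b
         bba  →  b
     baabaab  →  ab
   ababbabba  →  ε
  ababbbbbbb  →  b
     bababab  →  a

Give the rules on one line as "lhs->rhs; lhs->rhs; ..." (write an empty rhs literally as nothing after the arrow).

aa->b; aaa->b; aba->; bb->a

  | bbaaaa => aaaaa => baa => bb => a
  | baabaaabbb => bbbaaabbb => abaaabbb => aabbb => bbbb => abb => aa => b
  | aaababab => bbabab => aabab => bbab => aab => bb => a
  | aaaabbbba => babbbba => baabba => bbbba => abba => aaa => b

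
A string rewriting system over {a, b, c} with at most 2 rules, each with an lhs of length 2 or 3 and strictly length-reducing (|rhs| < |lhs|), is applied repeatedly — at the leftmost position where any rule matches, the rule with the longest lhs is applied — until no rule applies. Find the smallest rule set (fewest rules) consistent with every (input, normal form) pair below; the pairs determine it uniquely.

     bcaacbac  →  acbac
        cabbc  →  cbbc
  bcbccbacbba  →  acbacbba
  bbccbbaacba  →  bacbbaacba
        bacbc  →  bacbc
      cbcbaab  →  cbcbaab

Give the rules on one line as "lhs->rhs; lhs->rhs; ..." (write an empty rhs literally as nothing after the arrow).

bcc->ac; ca->c

  | bcaacbac => bcacbac => bccbac => acbac
  | cabbc => cbbc
  | bcbccbacbba => bcacbacbba => bccbacbba => acbacbba
  | bbccbbaacba => bacbbaacba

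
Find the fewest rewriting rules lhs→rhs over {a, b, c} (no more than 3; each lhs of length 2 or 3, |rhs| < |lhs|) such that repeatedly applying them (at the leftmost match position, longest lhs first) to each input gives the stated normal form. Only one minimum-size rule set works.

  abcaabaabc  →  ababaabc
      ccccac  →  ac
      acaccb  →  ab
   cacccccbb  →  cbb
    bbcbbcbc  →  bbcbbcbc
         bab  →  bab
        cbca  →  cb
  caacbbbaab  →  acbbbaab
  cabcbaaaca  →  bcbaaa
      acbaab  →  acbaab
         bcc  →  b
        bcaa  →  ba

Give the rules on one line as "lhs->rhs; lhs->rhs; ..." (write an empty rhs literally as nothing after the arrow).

ca->; cc->

  | abcaabaabc => ababaabc
  | ccccac => ccac => ac
  | acaccb => accb => ab
  | cacccccbb => cccccbb => cccbb => cbb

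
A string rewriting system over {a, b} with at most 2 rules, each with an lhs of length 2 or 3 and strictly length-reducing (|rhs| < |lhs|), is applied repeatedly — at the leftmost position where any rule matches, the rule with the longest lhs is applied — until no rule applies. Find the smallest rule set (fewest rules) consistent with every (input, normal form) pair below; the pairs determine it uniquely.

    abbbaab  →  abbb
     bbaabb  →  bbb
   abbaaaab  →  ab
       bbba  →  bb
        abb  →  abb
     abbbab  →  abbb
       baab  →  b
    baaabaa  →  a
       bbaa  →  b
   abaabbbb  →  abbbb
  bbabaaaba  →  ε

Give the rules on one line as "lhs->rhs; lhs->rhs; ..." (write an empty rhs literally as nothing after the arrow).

  | abbbaab => abbb
  | bbaabb => bbb
  | abbaaaab => abaab => ab
  | bbba => bb

ba->; baa->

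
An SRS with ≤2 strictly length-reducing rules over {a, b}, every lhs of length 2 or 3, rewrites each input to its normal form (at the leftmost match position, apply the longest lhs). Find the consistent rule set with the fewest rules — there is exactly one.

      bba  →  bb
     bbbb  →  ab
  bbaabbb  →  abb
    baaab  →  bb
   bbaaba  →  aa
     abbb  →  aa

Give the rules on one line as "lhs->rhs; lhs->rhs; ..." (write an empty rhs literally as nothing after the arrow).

ba->b; bbb->a

  | bba => bb
  | bbbb => ab
  | bbaabbb => bbabbb => bbbbb => abb
  | baaab => baab => bab => bb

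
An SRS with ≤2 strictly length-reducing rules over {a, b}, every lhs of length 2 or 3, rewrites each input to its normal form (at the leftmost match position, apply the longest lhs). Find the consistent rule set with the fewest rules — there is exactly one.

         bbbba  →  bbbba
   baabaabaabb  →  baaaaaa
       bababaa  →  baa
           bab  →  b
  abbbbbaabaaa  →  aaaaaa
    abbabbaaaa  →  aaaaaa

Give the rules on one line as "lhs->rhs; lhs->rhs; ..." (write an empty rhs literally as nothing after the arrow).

  | bbbba
  | baabaabaabb => baaaabaabb => baaaaaabb => baaaaaab => baaaaaa
  | bababaa => babaa => baa
  | bab => b

ab->a; bab->b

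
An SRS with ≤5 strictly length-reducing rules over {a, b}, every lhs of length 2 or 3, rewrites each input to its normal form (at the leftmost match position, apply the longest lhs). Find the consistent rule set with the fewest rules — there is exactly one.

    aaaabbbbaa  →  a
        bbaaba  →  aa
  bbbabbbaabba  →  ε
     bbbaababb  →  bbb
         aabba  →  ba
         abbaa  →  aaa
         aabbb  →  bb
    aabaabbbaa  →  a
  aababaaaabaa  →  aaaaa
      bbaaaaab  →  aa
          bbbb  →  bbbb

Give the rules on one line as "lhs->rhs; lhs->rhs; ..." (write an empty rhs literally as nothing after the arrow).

  | aaaabbbbaa => aabbbaa => bbaa => a
  | bbaaba => aba => aa
  | bbbabbbaabba => bbbbaabba => bbabba => bba => ε
  | bbbaababb => bababb => baabb => bbb

aab->; ab->a; baa->b; bba->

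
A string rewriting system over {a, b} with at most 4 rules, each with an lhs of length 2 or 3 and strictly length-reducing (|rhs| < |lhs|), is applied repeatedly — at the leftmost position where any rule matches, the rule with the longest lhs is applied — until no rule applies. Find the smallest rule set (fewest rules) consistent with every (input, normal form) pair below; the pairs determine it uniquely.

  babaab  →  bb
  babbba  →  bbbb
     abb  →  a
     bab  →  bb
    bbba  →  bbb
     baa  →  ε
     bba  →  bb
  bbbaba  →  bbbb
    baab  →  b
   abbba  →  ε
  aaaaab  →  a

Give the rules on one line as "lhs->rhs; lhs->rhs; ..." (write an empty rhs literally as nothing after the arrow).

  | babaab => bbaab => bb
  | babbba => bbbba => bbbb
  | abb => ab => a
  | bab => bb

aa->; ab->a; ba->b; baa->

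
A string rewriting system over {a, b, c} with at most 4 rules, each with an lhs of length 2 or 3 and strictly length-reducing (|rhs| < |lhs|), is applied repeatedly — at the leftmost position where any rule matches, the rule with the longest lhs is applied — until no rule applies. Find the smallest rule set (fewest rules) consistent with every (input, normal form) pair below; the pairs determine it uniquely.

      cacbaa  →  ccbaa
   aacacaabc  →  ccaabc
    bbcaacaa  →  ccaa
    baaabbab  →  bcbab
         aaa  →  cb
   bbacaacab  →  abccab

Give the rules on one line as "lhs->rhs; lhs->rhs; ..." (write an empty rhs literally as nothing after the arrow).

  | cacbaa => ccbaa
  | aacacaabc => acacaabc => cacaabc => ccaabc
  | bbcaacaa => caacaa => cacaa => ccaa
  | baaabbab => bcbbbab => bcbab

aaa->cb; ac->c; bb->; bba->ab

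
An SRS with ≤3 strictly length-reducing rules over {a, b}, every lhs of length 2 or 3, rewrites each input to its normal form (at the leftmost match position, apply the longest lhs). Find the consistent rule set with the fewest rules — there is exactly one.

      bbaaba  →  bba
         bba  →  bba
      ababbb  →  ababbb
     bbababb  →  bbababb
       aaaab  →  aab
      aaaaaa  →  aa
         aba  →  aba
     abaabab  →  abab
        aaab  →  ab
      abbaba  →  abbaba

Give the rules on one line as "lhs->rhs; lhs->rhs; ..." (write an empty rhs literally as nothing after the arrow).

aaa->a; baa->

  | bbaaba => bba
  | bba
  | ababbb
  | bbababb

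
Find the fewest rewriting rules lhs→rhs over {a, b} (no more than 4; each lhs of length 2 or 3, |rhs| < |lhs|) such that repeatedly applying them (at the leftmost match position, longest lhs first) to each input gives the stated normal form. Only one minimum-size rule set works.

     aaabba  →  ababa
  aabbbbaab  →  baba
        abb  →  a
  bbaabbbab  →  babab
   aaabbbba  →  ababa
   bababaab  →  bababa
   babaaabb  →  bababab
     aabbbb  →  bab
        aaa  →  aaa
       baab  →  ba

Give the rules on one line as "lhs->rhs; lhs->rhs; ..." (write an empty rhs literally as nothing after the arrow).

aab->ba; bb->; bba->ba

  | aaabba => ababa
  | aabbbbaab => babbbaab => babaab => babba => baba
  | abb => a
  | bbaabbbab => baabbbab => bbabbab => babbab => babab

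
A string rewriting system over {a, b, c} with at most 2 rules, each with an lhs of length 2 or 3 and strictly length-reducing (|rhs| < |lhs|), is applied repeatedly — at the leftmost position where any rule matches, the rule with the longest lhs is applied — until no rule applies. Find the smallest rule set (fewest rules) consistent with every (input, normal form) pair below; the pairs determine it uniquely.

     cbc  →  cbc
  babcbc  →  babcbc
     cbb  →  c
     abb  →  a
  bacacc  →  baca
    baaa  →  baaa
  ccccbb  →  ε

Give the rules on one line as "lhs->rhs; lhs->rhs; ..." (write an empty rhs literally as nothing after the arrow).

  | cbc
  | babcbc
  | cbb => c
  | abb => a

bb->; cc->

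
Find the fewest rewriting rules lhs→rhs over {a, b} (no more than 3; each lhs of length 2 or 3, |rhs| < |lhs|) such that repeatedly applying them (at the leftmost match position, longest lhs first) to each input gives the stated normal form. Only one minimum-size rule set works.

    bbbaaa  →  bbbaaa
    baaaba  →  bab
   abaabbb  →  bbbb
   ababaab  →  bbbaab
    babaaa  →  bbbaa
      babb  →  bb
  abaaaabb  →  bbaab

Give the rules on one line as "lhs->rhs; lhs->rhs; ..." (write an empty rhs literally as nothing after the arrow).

aba->bb; abb->b

  | bbbaaa
  | baaaba => baabb => bab
  | abaabbb => bbabbb => bbbb
  | ababaab => bbbaab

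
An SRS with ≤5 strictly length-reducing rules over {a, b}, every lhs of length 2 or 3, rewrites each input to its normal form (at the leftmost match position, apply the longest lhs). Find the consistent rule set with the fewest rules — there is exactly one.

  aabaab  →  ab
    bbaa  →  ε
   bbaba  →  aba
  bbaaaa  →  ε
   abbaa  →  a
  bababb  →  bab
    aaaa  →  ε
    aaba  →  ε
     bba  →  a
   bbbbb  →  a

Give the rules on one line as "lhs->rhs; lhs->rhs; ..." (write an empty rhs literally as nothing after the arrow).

aa->; aab->a; bb->a; bba->a

  | aabaab => aaab => ab
  | bbaa => aa => ε
  | bbaba => aba
  | bbaaaa => aaaa => aa => ε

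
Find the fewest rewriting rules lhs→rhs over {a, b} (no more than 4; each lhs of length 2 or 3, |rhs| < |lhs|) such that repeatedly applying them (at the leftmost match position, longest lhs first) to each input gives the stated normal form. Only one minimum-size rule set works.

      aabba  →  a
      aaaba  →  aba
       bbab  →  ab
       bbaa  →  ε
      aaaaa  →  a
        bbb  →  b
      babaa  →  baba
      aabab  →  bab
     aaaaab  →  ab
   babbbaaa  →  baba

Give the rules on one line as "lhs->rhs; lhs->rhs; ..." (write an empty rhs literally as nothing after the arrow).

aa->; baa->ba; bb->

  | aabba => bba => a
  | aaaba => aba
  | bbab => ab
  | bbaa => aa => ε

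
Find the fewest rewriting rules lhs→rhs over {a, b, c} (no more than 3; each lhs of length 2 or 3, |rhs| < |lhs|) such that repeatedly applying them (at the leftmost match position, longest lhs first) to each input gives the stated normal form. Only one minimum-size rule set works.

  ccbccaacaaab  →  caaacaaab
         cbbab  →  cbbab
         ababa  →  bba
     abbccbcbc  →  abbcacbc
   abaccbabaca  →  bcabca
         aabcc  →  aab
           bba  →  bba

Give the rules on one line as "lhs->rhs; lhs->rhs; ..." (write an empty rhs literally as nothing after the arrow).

  | ccbccaacaaab => caccaacaaab => caaacaaab
  | cbbab
  | ababa => bba
  | abbccbcbc => abbcacbc

aba->b; cc->; ccb->ca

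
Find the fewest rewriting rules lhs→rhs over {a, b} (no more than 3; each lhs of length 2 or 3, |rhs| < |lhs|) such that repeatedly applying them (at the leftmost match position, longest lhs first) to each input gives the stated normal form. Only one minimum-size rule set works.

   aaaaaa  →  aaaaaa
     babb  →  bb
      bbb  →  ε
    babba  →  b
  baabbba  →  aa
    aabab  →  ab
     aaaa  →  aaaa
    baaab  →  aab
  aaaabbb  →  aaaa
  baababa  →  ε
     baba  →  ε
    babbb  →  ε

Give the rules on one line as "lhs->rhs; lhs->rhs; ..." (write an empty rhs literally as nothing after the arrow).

aba->; ba->; bbb->

  | aaaaaa
  | babb => bb
  | bbb => ε
  | babba => bba => b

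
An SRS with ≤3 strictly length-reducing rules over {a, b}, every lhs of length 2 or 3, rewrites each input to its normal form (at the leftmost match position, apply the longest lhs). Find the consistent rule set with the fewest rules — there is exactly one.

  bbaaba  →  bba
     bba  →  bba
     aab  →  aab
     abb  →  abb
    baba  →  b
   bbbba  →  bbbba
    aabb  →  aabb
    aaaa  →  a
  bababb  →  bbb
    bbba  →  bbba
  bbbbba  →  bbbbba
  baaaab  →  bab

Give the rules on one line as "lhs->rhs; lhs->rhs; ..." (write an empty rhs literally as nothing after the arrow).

  | bbaaba => bba
  | bba
  | aab
  | abb

aaa->; aba->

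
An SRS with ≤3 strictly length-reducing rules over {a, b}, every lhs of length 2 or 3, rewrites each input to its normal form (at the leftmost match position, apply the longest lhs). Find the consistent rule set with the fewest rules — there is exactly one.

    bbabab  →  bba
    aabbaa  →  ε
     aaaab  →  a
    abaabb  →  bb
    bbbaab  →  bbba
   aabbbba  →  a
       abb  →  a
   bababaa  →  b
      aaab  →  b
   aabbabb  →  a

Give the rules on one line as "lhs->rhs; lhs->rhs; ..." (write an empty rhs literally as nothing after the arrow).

aa->a; aaa->; ab->a

  | bbabab => bbaab => bbab => bba
  | aabbaa => abbaa => abaa => aaa => ε
  | aaaab => ab => a
  | abaabb => aaabb => bb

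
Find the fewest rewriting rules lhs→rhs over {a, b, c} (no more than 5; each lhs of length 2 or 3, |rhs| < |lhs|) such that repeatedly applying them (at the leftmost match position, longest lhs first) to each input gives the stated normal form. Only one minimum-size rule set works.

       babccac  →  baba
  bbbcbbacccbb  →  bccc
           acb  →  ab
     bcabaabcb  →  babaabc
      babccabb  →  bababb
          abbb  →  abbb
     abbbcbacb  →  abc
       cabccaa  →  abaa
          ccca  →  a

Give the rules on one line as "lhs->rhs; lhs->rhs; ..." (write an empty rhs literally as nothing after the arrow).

ac->a; bba->; ca->a; cb->c

  | babccac => babcac => babac => baba
  | bbbcbbacccbb => bbbcbacccbb => bbbcacccbb => bbbacccbb => bcccbb => bcccb => bccc
  | acb => ab
  | bcabaabcb => babaabcb => babaabc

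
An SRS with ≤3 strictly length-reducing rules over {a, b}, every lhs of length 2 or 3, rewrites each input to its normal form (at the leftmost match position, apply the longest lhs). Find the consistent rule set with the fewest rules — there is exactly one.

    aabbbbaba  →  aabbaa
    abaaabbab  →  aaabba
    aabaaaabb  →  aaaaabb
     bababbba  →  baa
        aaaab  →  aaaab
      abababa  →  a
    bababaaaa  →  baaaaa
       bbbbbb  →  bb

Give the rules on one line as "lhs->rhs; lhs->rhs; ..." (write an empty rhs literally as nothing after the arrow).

  | aabbbbaba => aabbaba => aabbaa
  | abaaabbab => aaabbab => aaabba
  | aabaaaabb => aaaaabb
  | bababbba => baabbba => baaba => baa

aba->a; bab->ba; bbb->b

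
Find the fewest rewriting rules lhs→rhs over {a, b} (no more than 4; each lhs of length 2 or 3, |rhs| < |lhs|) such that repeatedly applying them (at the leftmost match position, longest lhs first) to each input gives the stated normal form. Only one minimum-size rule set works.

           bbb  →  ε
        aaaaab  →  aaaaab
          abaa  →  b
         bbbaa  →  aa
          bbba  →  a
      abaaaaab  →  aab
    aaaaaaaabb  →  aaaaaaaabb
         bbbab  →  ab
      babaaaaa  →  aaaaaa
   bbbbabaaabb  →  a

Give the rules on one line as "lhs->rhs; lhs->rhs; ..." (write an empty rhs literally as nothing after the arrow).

aba->bb; ba->; bab->a; bbb->ba

  | bbb => ba => ε
  | aaaaab
  | abaa => bba => b
  | bbbaa => baaa => aa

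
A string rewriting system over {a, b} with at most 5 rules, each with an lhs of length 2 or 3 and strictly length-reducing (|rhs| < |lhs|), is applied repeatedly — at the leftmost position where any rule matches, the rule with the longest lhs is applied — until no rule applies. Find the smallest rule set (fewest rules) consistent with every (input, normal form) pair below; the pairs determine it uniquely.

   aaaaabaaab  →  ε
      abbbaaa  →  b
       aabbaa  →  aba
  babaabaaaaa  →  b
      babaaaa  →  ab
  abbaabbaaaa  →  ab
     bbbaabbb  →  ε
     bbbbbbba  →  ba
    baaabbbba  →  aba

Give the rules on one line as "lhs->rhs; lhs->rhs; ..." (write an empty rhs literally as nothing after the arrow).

  | aaaaabaaab => baaabaaab => bbabaaab => abbaaab => aabaab => baab => bb => ε
  | abbbaaa => abaaa => abba => aab => b
  | aabbaa => bbaa => aba
  | babaabaaaaa => babbaaaaa => baabaaaa => bbaaaa => abaaa => abba => aab => b

aa->; aaa->ba; bb->; bba->ab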